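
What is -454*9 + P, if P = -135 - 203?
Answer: -4424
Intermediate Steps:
P = -338
-454*9 + P = -454*9 - 338 = -4086 - 338 = -4424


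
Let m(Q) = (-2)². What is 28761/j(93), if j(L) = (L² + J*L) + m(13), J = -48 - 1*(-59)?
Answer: 28761/9676 ≈ 2.9724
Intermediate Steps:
J = 11 (J = -48 + 59 = 11)
m(Q) = 4
j(L) = 4 + L² + 11*L (j(L) = (L² + 11*L) + 4 = 4 + L² + 11*L)
28761/j(93) = 28761/(4 + 93² + 11*93) = 28761/(4 + 8649 + 1023) = 28761/9676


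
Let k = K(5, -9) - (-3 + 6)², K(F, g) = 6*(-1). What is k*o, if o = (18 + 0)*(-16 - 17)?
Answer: 8910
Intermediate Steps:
K(F, g) = -6
o = -594 (o = 18*(-33) = -594)
k = -15 (k = -6 - (-3 + 6)² = -6 - 1*3² = -6 - 1*9 = -6 - 9 = -15)
k*o = -15*(-594) = 8910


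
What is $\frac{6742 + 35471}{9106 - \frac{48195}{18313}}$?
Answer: $\frac{773046669}{166709983} \approx 4.6371$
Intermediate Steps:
$\frac{6742 + 35471}{9106 - \frac{48195}{18313}} = \frac{42213}{9106 - \frac{48195}{18313}} = \frac{42213}{\frac{166709983}{18313}} = 42213 \cdot \frac{18313}{166709983} = \frac{773046669}{166709983}$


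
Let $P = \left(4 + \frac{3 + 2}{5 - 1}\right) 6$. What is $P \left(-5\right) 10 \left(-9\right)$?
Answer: $14175$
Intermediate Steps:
$P = \frac{63}{2}$ ($P = \left(4 + \frac{5}{4}\right) 6 = \frac{21}{4} \cdot 6 = \frac{63}{2} \approx 31.5$)
$P \left(-5\right) 10 \left(-9\right) = \frac{63 \left(-5\right) 10 \left(-9\right)}{2} = \frac{63 \left(\left(-50\right) \left(-9\right)\right)}{2} = \frac{63}{2} \cdot 450 = 14175$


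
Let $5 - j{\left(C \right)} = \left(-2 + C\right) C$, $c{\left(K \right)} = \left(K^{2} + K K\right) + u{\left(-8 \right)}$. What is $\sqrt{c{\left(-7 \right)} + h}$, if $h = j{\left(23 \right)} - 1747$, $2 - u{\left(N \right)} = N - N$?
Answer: $5 i \sqrt{85} \approx 46.098 i$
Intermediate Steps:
$u{\left(N \right)} = 2$ ($u{\left(N \right)} = 2 - \left(N - N\right) = 2 - 0 = 2 + 0 = 2$)
$c{\left(K \right)} = 2 + 2 K^{2}$ ($c{\left(K \right)} = \left(K^{2} + K K\right) + 2 = \left(K^{2} + K^{2}\right) + 2 = 2 K^{2} + 2 = 2 + 2 K^{2}$)
$j{\left(C \right)} = 5 - C \left(-2 + C\right)$ ($j{\left(C \right)} = 5 - \left(-2 + C\right) C = 5 - C \left(-2 + C\right)$)
$h = -2225$ ($h = \left(5 - 23^{2} + 2 \cdot 23\right) - 1747 = \left(5 - 529 + 46\right) - 1747 = -478 - 1747 = -2225$)
$\sqrt{c{\left(-7 \right)} + h} = \sqrt{\left(2 + 2 \left(-7\right)^{2}\right) - 2225} = \sqrt{\left(2 + 2 \cdot 49\right) - 2225} = \sqrt{\left(2 + 98\right) - 2225} = \sqrt{100 - 2225} = \sqrt{-2125} = 5 i \sqrt{85}$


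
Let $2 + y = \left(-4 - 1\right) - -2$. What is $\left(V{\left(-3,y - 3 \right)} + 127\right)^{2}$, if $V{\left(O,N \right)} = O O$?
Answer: $18496$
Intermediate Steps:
$y = -5$ ($y = -2 - 3 = -5$)
$V{\left(O,N \right)} = O^{2}$
$\left(V{\left(-3,y - 3 \right)} + 127\right)^{2} = \left(\left(-3\right)^{2} + 127\right)^{2} = \left(9 + 127\right)^{2} = 136^{2} = 18496$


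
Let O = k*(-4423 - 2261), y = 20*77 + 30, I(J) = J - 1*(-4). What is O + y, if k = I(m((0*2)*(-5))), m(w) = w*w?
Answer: -25166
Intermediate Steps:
m(w) = w²
I(J) = 4 + J (I(J) = J + 4 = 4 + J)
k = 4 (k = 4 + ((0*2)*(-5))² = 4 + (0*(-5))² = 4 + 0² = 4 + 0 = 4)
y = 1570 (y = 1540 + 30 = 1570)
O = -26736 (O = 4*(-4423 - 2261) = 4*(-6684) = -26736)
O + y = -26736 + 1570 = -25166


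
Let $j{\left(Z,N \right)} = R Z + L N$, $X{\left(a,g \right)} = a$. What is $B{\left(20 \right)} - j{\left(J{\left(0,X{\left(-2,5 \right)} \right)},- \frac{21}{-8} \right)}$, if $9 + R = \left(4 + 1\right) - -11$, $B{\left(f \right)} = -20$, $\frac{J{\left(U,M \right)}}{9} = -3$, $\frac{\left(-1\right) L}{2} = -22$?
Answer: $\frac{107}{2} \approx 53.5$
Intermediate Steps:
$L = 44$ ($L = \left(-2\right) \left(-22\right) = 44$)
$J{\left(U,M \right)} = -27$ ($J{\left(U,M \right)} = 9 \left(-3\right) = -27$)
$R = 7$ ($R = -9 + \left(\left(4 + 1\right) - -11\right) = -9 + \left(5 + 11\right) = -9 + 16 = 7$)
$j{\left(Z,N \right)} = 7 Z + 44 N$
$B{\left(20 \right)} - j{\left(J{\left(0,X{\left(-2,5 \right)} \right)},- \frac{21}{-8} \right)} = -20 - \left(7 \left(-27\right) + 44 \left(- \frac{21}{-8}\right)\right) = -20 - \left(-189 + 44 \left(\left(-21\right) \left(- \frac{1}{8}\right)\right)\right) = -20 - \left(-189 + 44 \cdot \frac{21}{8}\right) = -20 - \left(-189 + \frac{231}{2}\right) = -20 - - \frac{147}{2} = -20 + \frac{147}{2} = \frac{107}{2}$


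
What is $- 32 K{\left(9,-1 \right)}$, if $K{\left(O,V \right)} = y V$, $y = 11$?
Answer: $352$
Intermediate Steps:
$K{\left(O,V \right)} = 11 V$
$- 32 K{\left(9,-1 \right)} = - 32 \cdot 11 \left(-1\right) = \left(-32\right) \left(-11\right) = 352$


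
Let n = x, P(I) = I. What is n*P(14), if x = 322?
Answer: 4508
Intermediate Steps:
n = 322
n*P(14) = 322*14 = 4508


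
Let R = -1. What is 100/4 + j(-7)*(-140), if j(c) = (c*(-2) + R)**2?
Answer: -23635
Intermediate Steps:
j(c) = (-1 - 2*c)**2 (j(c) = (c*(-2) - 1)**2 = (-2*c - 1)**2 = (-1 - 2*c)**2)
100/4 + j(-7)*(-140) = 100/4 + (1 + 2*(-7))**2*(-140) = 100*(1/4) + (1 - 14)**2*(-140) = 25 + (-13)**2*(-140) = 25 + 169*(-140) = 25 - 23660 = -23635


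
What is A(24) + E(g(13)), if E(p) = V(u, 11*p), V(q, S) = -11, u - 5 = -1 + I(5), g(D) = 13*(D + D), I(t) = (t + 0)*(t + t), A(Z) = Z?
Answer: 13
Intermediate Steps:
I(t) = 2*t² (I(t) = t*(2*t) = 2*t²)
g(D) = 26*D (g(D) = 13*(2*D) = 26*D)
u = 54 (u = 5 + (-1 + 2*5²) = 5 + (-1 + 2*25) = 5 + (-1 + 50) = 5 + 49 = 54)
E(p) = -11
A(24) + E(g(13)) = 24 - 11 = 13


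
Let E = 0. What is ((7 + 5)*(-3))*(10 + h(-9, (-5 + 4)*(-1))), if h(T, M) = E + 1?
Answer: -396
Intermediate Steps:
h(T, M) = 1 (h(T, M) = 0 + 1 = 1)
((7 + 5)*(-3))*(10 + h(-9, (-5 + 4)*(-1))) = ((7 + 5)*(-3))*(10 + 1) = (12*(-3))*11 = -36*11 = -396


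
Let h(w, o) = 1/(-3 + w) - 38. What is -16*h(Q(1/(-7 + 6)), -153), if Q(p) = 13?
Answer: 3032/5 ≈ 606.40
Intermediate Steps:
h(w, o) = -38 + 1/(-3 + w)
-16*h(Q(1/(-7 + 6)), -153) = -16*(115 - 38*13)/(-3 + 13) = -16*(115 - 494)/10 = -8*(-379)/5 = -16*(-379/10) = 3032/5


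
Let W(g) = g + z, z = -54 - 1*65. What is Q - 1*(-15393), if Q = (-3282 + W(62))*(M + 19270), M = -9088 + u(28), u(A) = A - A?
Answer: -33982305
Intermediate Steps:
u(A) = 0
z = -119 (z = -54 - 65 = -119)
W(g) = -119 + g (W(g) = g - 119 = -119 + g)
M = -9088 (M = -9088 + 0 = -9088)
Q = -33997698 (Q = (-3282 + (-119 + 62))*(-9088 + 19270) = (-3282 - 57)*10182 = -3339*10182 = -33997698)
Q - 1*(-15393) = -33997698 - 1*(-15393) = -33997698 + 15393 = -33982305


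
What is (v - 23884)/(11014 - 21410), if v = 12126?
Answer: 5879/5198 ≈ 1.1310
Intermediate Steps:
(v - 23884)/(11014 - 21410) = (12126 - 23884)/(11014 - 21410) = -11758/(-10396) = -11758*(-1/10396) = 5879/5198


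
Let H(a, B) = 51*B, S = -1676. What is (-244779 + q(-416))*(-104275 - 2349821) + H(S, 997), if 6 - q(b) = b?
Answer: 599675587119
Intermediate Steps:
q(b) = 6 - b
(-244779 + q(-416))*(-104275 - 2349821) + H(S, 997) = (-244779 + (6 - 1*(-416)))*(-104275 - 2349821) + 51*997 = (-244779 + (6 + 416))*(-2454096) + 50847 = (-244779 + 422)*(-2454096) + 50847 = -244357*(-2454096) + 50847 = 599675536272 + 50847 = 599675587119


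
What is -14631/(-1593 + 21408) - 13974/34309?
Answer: -259623263/226610945 ≈ -1.1457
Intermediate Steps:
-14631/(-1593 + 21408) - 13974/34309 = -14631/19815 - 13974*1/34309 = -14631*1/19815 - 13974/34309 = -4877/6605 - 13974/34309 = -259623263/226610945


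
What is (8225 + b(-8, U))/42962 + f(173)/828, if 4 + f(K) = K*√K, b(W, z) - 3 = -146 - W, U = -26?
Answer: 815834/4446567 + 173*√173/828 ≈ 2.9316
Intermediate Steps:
b(W, z) = -143 - W (b(W, z) = 3 + (-146 - W) = -143 - W)
f(K) = -4 + K^(3/2) (f(K) = -4 + K*√K = -4 + K^(3/2))
(8225 + b(-8, U))/42962 + f(173)/828 = (8225 + (-143 - 1*(-8)))/42962 + (-4 + 173^(3/2))/828 = (8225 + (-143 + 8))*(1/42962) + (-4 + 173*√173)*(1/828) = (8225 - 135)*(1/42962) + (-1/207 + 173*√173/828) = 8090*(1/42962) + (-1/207 + 173*√173/828) = 4045/21481 + (-1/207 + 173*√173/828) = 815834/4446567 + 173*√173/828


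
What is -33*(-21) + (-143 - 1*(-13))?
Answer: 563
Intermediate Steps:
-33*(-21) + (-143 - 1*(-13)) = 693 + (-143 + 13) = 693 - 130 = 563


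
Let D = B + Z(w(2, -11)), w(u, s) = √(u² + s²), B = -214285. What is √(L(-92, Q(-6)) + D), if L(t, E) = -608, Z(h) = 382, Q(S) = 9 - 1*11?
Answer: I*√214511 ≈ 463.15*I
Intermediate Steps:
w(u, s) = √(s² + u²)
Q(S) = -2 (Q(S) = 9 - 11 = -2)
D = -213903 (D = -214285 + 382 = -213903)
√(L(-92, Q(-6)) + D) = √(-608 - 213903) = √(-214511) = I*√214511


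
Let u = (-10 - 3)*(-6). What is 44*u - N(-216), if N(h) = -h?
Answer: 3216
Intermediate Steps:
u = 78 (u = -13*(-6) = 78)
44*u - N(-216) = 44*78 - (-1)*(-216) = 3432 - 1*216 = 3432 - 216 = 3216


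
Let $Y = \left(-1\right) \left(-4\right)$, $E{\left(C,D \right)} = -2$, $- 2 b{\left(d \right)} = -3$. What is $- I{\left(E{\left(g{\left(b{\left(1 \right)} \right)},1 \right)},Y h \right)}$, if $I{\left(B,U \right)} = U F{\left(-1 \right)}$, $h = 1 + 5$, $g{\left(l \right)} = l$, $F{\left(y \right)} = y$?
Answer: $24$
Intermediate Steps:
$b{\left(d \right)} = \frac{3}{2}$ ($b{\left(d \right)} = \left(- \frac{1}{2}\right) \left(-3\right) = \frac{3}{2}$)
$h = 6$
$Y = 4$
$I{\left(B,U \right)} = - U$ ($I{\left(B,U \right)} = U \left(-1\right) = - U$)
$- I{\left(E{\left(g{\left(b{\left(1 \right)} \right)},1 \right)},Y h \right)} = - \left(-1\right) 4 \cdot 6 = - \left(-1\right) 24 = \left(-1\right) \left(-24\right) = 24$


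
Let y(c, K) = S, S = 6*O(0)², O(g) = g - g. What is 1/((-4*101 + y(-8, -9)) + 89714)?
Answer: 1/89310 ≈ 1.1197e-5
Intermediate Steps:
O(g) = 0
S = 0 (S = 6*0² = 6*0 = 0)
y(c, K) = 0
1/((-4*101 + y(-8, -9)) + 89714) = 1/((-4*101 + 0) + 89714) = 1/((-404 + 0) + 89714) = 1/(-404 + 89714) = 1/89310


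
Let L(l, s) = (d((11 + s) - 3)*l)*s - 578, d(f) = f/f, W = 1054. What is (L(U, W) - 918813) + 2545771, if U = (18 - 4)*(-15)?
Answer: 1405040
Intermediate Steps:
U = -210 (U = 14*(-15) = -210)
d(f) = 1
L(l, s) = -578 + l*s (L(l, s) = (1*l)*s - 578 = l*s - 578 = -578 + l*s)
(L(U, W) - 918813) + 2545771 = ((-578 - 210*1054) - 918813) + 2545771 = ((-578 - 221340) - 918813) + 2545771 = (-221918 - 918813) + 2545771 = -1140731 + 2545771 = 1405040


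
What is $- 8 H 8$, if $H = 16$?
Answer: $-1024$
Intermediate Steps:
$- 8 H 8 = \left(-8\right) 16 \cdot 8 = \left(-128\right) 8 = -1024$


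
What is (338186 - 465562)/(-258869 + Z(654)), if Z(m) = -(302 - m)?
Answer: 127376/258517 ≈ 0.49272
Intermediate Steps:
Z(m) = -302 + m
(338186 - 465562)/(-258869 + Z(654)) = (338186 - 465562)/(-258869 + (-302 + 654)) = -127376/(-258869 + 352) = -127376/(-258517) = -127376*(-1/258517) = 127376/258517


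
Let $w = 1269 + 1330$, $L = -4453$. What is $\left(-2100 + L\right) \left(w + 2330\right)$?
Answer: $-32299737$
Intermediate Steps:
$w = 2599$
$\left(-2100 + L\right) \left(w + 2330\right) = \left(-2100 - 4453\right) \left(2599 + 2330\right) = \left(-6553\right) 4929 = -32299737$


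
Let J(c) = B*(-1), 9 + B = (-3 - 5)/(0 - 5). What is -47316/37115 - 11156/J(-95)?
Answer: -2072025392/1373255 ≈ -1508.8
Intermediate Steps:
B = -37/5 (B = -9 + (-3 - 5)/(0 - 5) = -9 - 8/(-5) = -9 - 8*(-⅕) = -9 + 8/5 = -37/5 ≈ -7.4000)
J(c) = 37/5 (J(c) = -37/5*(-1) = 37/5)
-47316/37115 - 11156/J(-95) = -47316/37115 - 11156/37/5 = -47316*1/37115 - 11156*5/37 = -47316/37115 - 55780/37 = -2072025392/1373255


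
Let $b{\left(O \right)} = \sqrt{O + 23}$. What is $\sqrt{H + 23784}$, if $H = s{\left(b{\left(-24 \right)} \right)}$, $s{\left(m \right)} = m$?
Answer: $\sqrt{23784 + i} \approx 154.22 + 0.003 i$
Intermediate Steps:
$b{\left(O \right)} = \sqrt{23 + O}$
$H = i$ ($H = \sqrt{23 - 24} = \sqrt{-1} = i \approx 1.0 i$)
$\sqrt{H + 23784} = \sqrt{i + 23784} = \sqrt{23784 + i}$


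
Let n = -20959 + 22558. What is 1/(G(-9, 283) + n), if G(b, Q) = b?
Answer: 1/1590 ≈ 0.00062893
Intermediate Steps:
n = 1599
1/(G(-9, 283) + n) = 1/(-9 + 1599) = 1/1590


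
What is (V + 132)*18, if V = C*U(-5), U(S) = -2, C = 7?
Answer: 2124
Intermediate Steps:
V = -14 (V = 7*(-2) = -14)
(V + 132)*18 = (-14 + 132)*18 = 118*18 = 2124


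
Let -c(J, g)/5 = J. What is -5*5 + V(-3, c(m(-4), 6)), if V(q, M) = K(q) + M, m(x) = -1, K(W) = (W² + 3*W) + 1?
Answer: -19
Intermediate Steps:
K(W) = 1 + W² + 3*W
c(J, g) = -5*J
V(q, M) = 1 + M + q² + 3*q (V(q, M) = (1 + q² + 3*q) + M = 1 + M + q² + 3*q)
-5*5 + V(-3, c(m(-4), 6)) = -5*5 + (1 - 5*(-1) + (-3)² + 3*(-3)) = -25 + (1 + 5 + 9 - 9) = -25 + 6 = -19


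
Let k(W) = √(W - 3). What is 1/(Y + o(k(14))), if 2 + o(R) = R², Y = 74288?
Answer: 1/74297 ≈ 1.3459e-5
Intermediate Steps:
k(W) = √(-3 + W)
o(R) = -2 + R²
1/(Y + o(k(14))) = 1/(74288 + (-2 + (√(-3 + 14))²)) = 1/(74288 + (-2 + (√11)²)) = 1/(74288 + (-2 + 11)) = 1/(74288 + 9) = 1/74297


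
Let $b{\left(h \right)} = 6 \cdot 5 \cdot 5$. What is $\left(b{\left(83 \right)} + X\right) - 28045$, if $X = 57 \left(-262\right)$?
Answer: $-42829$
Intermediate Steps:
$X = -14934$
$b{\left(h \right)} = 150$ ($b{\left(h \right)} = 30 \cdot 5 = 150$)
$\left(b{\left(83 \right)} + X\right) - 28045 = \left(150 - 14934\right) - 28045 = -14784 - 28045 = -42829$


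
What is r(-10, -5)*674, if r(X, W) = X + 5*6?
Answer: 13480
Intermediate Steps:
r(X, W) = 30 + X (r(X, W) = X + 30 = 30 + X)
r(-10, -5)*674 = (30 - 10)*674 = 20*674 = 13480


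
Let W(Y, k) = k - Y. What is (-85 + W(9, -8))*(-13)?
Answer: 1326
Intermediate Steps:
(-85 + W(9, -8))*(-13) = (-85 + (-8 - 1*9))*(-13) = (-85 + (-8 - 9))*(-13) = (-85 - 17)*(-13) = -102*(-13) = 1326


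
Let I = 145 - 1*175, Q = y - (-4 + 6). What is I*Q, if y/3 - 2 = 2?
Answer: -300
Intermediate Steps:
y = 12 (y = 6 + 3*2 = 6 + 6 = 12)
Q = 10 (Q = 12 - (-4 + 6) = 12 - 1*2 = 12 - 2 = 10)
I = -30 (I = 145 - 175 = -30)
I*Q = -30*10 = -300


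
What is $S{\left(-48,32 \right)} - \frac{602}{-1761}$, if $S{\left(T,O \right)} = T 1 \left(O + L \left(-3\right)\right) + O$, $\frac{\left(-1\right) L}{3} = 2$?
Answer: $- \frac{4169446}{1761} \approx -2367.7$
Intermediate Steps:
$L = -6$ ($L = \left(-3\right) 2 = -6$)
$S{\left(T,O \right)} = O + T \left(18 + O\right)$ ($S{\left(T,O \right)} = T 1 \left(O - -18\right) + O = T \left(O + 18\right) + O = T \left(18 + O\right) + O = O + T \left(18 + O\right)$)
$S{\left(-48,32 \right)} - \frac{602}{-1761} = \left(32 + 18 \left(-48\right) + 32 \left(-48\right)\right) - \frac{602}{-1761} = \left(32 - 864 - 1536\right) - 602 \left(- \frac{1}{1761}\right) = -2368 - - \frac{602}{1761} = -2368 + \frac{602}{1761} = - \frac{4169446}{1761}$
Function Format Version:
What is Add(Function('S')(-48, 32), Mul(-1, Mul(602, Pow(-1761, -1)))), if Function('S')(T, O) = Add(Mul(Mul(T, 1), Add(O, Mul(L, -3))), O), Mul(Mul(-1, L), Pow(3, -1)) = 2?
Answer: Rational(-4169446, 1761) ≈ -2367.7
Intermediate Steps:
L = -6 (L = Mul(-3, 2) = -6)
Function('S')(T, O) = Add(O, Mul(T, Add(18, O))) (Function('S')(T, O) = Add(Mul(Mul(T, 1), Add(O, Mul(-6, -3))), O) = Add(Mul(T, Add(O, 18)), O) = Add(Mul(T, Add(18, O)), O) = Add(O, Mul(T, Add(18, O))))
Add(Function('S')(-48, 32), Mul(-1, Mul(602, Pow(-1761, -1)))) = Add(Add(32, Mul(18, -48), Mul(32, -48)), Mul(-1, Mul(602, Pow(-1761, -1)))) = Add(Add(32, -864, -1536), Mul(-1, Mul(602, Rational(-1, 1761)))) = Add(-2368, Mul(-1, Rational(-602, 1761))) = Add(-2368, Rational(602, 1761)) = Rational(-4169446, 1761)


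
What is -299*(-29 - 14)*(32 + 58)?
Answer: 1157130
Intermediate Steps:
-299*(-29 - 14)*(32 + 58) = -(-12857)*90 = -299*(-3870) = 1157130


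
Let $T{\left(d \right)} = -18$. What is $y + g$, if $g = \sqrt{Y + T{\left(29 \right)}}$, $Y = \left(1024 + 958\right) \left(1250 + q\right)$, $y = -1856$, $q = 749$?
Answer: $-1856 + 20 \sqrt{9905} \approx 134.48$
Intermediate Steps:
$Y = 3962018$ ($Y = \left(1024 + 958\right) \left(1250 + 749\right) = 1982 \cdot 1999 = 3962018$)
$g = 20 \sqrt{9905}$ ($g = \sqrt{3962018 - 18} = \sqrt{3962000} = 20 \sqrt{9905} \approx 1990.5$)
$y + g = -1856 + 20 \sqrt{9905}$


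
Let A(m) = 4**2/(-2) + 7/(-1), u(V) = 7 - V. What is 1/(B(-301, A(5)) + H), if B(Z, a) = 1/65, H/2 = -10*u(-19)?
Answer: -65/33799 ≈ -0.0019231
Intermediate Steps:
H = -520 (H = 2*(-10*(7 - 1*(-19))) = 2*(-10*(7 + 19)) = 2*(-10*26) = 2*(-260) = -520)
A(m) = -15 (A(m) = 16*(-1/2) + 7*(-1) = -8 - 7 = -15)
B(Z, a) = 1/65
1/(B(-301, A(5)) + H) = 1/(1/65 - 520) = 1/(-33799/65) = -65/33799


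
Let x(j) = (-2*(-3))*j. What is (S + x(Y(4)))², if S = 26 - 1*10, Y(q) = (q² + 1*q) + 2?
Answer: 21904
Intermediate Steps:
Y(q) = 2 + q + q² (Y(q) = (q² + q) + 2 = (q + q²) + 2 = 2 + q + q²)
x(j) = 6*j
S = 16 (S = 26 - 10 = 16)
(S + x(Y(4)))² = (16 + 6*(2 + 4 + 4²))² = (16 + 6*(2 + 4 + 16))² = (16 + 6*22)² = (16 + 132)² = 148² = 21904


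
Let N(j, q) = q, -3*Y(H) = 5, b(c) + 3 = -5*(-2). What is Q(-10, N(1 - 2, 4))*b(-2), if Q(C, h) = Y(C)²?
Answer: 175/9 ≈ 19.444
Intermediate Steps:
b(c) = 7 (b(c) = -3 - 5*(-2) = -3 + 10 = 7)
Y(H) = -5/3 (Y(H) = -⅓*5 = -5/3)
Q(C, h) = 25/9 (Q(C, h) = (-5/3)² = 25/9)
Q(-10, N(1 - 2, 4))*b(-2) = (25/9)*7 = 175/9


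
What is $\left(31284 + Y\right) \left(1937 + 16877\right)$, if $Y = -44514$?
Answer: $-248909220$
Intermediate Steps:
$\left(31284 + Y\right) \left(1937 + 16877\right) = \left(31284 - 44514\right) \left(1937 + 16877\right) = \left(-13230\right) 18814 = -248909220$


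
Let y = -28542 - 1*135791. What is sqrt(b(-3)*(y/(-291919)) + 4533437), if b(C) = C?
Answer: 2*sqrt(96581102123064269)/291919 ≈ 2129.2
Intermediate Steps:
y = -164333 (y = -28542 - 135791 = -164333)
sqrt(b(-3)*(y/(-291919)) + 4533437) = sqrt(-(-492999)/(-291919) + 4533437) = sqrt(-(-492999)*(-1)/291919 + 4533437) = sqrt(-3*164333/291919 + 4533437) = sqrt(-492999/291919 + 4533437) = sqrt(1323395902604/291919) = 2*sqrt(96581102123064269)/291919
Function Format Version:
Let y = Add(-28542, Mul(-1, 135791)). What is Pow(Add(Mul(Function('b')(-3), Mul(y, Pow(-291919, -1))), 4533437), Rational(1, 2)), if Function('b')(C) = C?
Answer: Mul(Rational(2, 291919), Pow(96581102123064269, Rational(1, 2))) ≈ 2129.2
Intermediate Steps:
y = -164333 (y = Add(-28542, -135791) = -164333)
Pow(Add(Mul(Function('b')(-3), Mul(y, Pow(-291919, -1))), 4533437), Rational(1, 2)) = Pow(Add(Mul(-3, Mul(-164333, Pow(-291919, -1))), 4533437), Rational(1, 2)) = Pow(Add(Mul(-3, Mul(-164333, Rational(-1, 291919))), 4533437), Rational(1, 2)) = Pow(Add(Mul(-3, Rational(164333, 291919)), 4533437), Rational(1, 2)) = Pow(Add(Rational(-492999, 291919), 4533437), Rational(1, 2)) = Pow(Rational(1323395902604, 291919), Rational(1, 2)) = Mul(Rational(2, 291919), Pow(96581102123064269, Rational(1, 2)))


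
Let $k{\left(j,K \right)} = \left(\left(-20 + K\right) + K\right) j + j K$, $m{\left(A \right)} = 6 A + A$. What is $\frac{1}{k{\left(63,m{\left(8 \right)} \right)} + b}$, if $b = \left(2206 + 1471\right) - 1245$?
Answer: $\frac{1}{11756} \approx 8.5063 \cdot 10^{-5}$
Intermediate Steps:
$m{\left(A \right)} = 7 A$
$b = 2432$ ($b = 3677 - 1245 = 2432$)
$k{\left(j,K \right)} = K j + j \left(-20 + 2 K\right)$ ($k{\left(j,K \right)} = \left(-20 + 2 K\right) j + K j = j \left(-20 + 2 K\right) + K j = K j + j \left(-20 + 2 K\right)$)
$\frac{1}{k{\left(63,m{\left(8 \right)} \right)} + b} = \frac{1}{63 \left(-20 + 3 \cdot 7 \cdot 8\right) + 2432} = \frac{1}{63 \left(-20 + 3 \cdot 56\right) + 2432} = \frac{1}{63 \left(-20 + 168\right) + 2432} = \frac{1}{63 \cdot 148 + 2432} = \frac{1}{9324 + 2432} = \frac{1}{11756}$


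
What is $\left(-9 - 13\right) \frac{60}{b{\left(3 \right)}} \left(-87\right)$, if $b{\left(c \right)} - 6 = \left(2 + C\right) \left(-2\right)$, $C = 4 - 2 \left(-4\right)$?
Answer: $-5220$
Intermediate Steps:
$C = 12$ ($C = 4 - -8 = 4 + 8 = 12$)
$b{\left(c \right)} = -22$ ($b{\left(c \right)} = 6 + \left(2 + 12\right) \left(-2\right) = 6 + 14 \left(-2\right) = 6 - 28 = -22$)
$\left(-9 - 13\right) \frac{60}{b{\left(3 \right)}} \left(-87\right) = \left(-9 - 13\right) \frac{60}{-22} \left(-87\right) = - 22 \cdot 60 \left(- \frac{1}{22}\right) \left(-87\right) = \left(-22\right) \left(- \frac{30}{11}\right) \left(-87\right) = 60 \left(-87\right) = -5220$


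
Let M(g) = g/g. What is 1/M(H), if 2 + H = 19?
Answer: 1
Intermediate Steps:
H = 17 (H = -2 + 19 = 17)
M(g) = 1
1/M(H) = 1/1 = 1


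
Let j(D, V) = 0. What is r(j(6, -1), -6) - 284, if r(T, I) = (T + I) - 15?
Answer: -305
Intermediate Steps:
r(T, I) = -15 + I + T (r(T, I) = (I + T) - 15 = -15 + I + T)
r(j(6, -1), -6) - 284 = (-15 - 6 + 0) - 284 = -21 - 284 = -305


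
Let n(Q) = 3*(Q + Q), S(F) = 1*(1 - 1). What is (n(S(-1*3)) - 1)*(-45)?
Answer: 45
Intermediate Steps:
S(F) = 0 (S(F) = 1*0 = 0)
n(Q) = 6*Q (n(Q) = 3*(2*Q) = 6*Q)
(n(S(-1*3)) - 1)*(-45) = (6*0 - 1)*(-45) = (0 - 1)*(-45) = -1*(-45) = 45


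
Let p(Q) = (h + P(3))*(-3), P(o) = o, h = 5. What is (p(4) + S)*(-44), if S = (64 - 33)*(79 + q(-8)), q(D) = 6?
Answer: -114884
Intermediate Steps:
S = 2635 (S = (64 - 33)*(79 + 6) = 31*85 = 2635)
p(Q) = -24 (p(Q) = (5 + 3)*(-3) = 8*(-3) = -24)
(p(4) + S)*(-44) = (-24 + 2635)*(-44) = 2611*(-44) = -114884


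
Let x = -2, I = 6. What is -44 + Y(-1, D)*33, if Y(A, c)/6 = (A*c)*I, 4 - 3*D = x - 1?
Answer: -2816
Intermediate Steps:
D = 7/3 (D = 4/3 - (-2 - 1)/3 = 4/3 - ⅓*(-3) = 4/3 + 1 = 7/3 ≈ 2.3333)
Y(A, c) = 36*A*c (Y(A, c) = 6*((A*c)*6) = 6*(6*A*c) = 36*A*c)
-44 + Y(-1, D)*33 = -44 + (36*(-1)*(7/3))*33 = -44 - 84*33 = -44 - 2772 = -2816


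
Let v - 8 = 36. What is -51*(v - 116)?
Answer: 3672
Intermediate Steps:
v = 44 (v = 8 + 36 = 44)
-51*(v - 116) = -51*(44 - 116) = -51*(-72) = 3672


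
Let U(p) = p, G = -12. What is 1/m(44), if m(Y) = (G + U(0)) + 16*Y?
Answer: 1/692 ≈ 0.0014451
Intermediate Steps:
m(Y) = -12 + 16*Y (m(Y) = (-12 + 0) + 16*Y = -12 + 16*Y)
1/m(44) = 1/(-12 + 16*44) = 1/(-12 + 704) = 1/692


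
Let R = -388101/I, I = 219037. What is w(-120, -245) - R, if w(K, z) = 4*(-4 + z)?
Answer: -31110393/31291 ≈ -994.23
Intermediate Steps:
w(K, z) = -16 + 4*z
R = -55443/31291 (R = -388101/219037 = -388101*1/219037 = -55443/31291 ≈ -1.7719)
w(-120, -245) - R = (-16 + 4*(-245)) - 1*(-55443/31291) = (-16 - 980) + 55443/31291 = -996 + 55443/31291 = -31110393/31291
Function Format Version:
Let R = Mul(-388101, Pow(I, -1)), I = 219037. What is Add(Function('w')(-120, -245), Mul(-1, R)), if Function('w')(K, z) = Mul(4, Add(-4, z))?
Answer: Rational(-31110393, 31291) ≈ -994.23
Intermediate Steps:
Function('w')(K, z) = Add(-16, Mul(4, z))
R = Rational(-55443, 31291) (R = Mul(-388101, Pow(219037, -1)) = Mul(-388101, Rational(1, 219037)) = Rational(-55443, 31291) ≈ -1.7719)
Add(Function('w')(-120, -245), Mul(-1, R)) = Add(Add(-16, Mul(4, -245)), Mul(-1, Rational(-55443, 31291))) = Add(Add(-16, -980), Rational(55443, 31291)) = Add(-996, Rational(55443, 31291)) = Rational(-31110393, 31291)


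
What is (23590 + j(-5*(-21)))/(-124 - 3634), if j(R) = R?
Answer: -23695/3758 ≈ -6.3052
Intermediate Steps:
(23590 + j(-5*(-21)))/(-124 - 3634) = (23590 - 5*(-21))/(-124 - 3634) = (23590 + 105)/(-3758) = 23695*(-1/3758) = -23695/3758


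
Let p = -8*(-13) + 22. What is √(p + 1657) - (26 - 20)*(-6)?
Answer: 36 + √1783 ≈ 78.226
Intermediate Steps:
p = 126 (p = 104 + 22 = 126)
√(p + 1657) - (26 - 20)*(-6) = √(126 + 1657) - (26 - 20)*(-6) = √1783 - 6*(-6) = √1783 - 1*(-36) = √1783 + 36 = 36 + √1783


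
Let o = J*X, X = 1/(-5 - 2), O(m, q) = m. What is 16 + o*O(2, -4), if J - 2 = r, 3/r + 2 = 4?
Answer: 15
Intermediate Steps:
X = -⅐ (X = 1/(-7) = -⅐ ≈ -0.14286)
r = 3/2 (r = 3/(-2 + 4) = 3/2 ≈ 1.5000)
J = 7/2 (J = 2 + 3/2 = 7/2 ≈ 3.5000)
o = -½ (o = (7/2)*(-⅐) = -½ ≈ -0.50000)
16 + o*O(2, -4) = 16 - ½*2 = 16 - 1 = 15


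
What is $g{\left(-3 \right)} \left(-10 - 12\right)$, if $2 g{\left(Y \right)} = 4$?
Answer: $-44$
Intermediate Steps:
$g{\left(Y \right)} = 2$ ($g{\left(Y \right)} = \frac{1}{2} \cdot 4 = 2$)
$g{\left(-3 \right)} \left(-10 - 12\right) = 2 \left(-10 - 12\right) = 2 \left(-22\right) = -44$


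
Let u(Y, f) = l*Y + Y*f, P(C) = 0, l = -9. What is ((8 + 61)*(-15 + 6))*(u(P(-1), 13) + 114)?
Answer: -70794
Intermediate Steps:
u(Y, f) = -9*Y + Y*f
((8 + 61)*(-15 + 6))*(u(P(-1), 13) + 114) = ((8 + 61)*(-15 + 6))*(0*(-9 + 13) + 114) = (69*(-9))*(0*4 + 114) = -621*(0 + 114) = -621*114 = -70794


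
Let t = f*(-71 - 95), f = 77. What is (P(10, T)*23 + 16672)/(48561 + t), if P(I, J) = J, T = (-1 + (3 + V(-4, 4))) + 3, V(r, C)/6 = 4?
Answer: 17339/35779 ≈ 0.48461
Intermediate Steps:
V(r, C) = 24 (V(r, C) = 6*4 = 24)
T = 29 (T = (-1 + (3 + 24)) + 3 = (-1 + 27) + 3 = 26 + 3 = 29)
t = -12782 (t = 77*(-71 - 95) = 77*(-166) = -12782)
(P(10, T)*23 + 16672)/(48561 + t) = (29*23 + 16672)/(48561 - 12782) = (667 + 16672)/35779 = 17339*(1/35779) = 17339/35779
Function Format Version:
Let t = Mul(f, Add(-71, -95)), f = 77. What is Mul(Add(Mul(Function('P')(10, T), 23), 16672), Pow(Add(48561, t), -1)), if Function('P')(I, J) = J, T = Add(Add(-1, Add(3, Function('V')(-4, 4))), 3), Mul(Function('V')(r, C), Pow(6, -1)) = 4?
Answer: Rational(17339, 35779) ≈ 0.48461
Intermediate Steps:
Function('V')(r, C) = 24 (Function('V')(r, C) = Mul(6, 4) = 24)
T = 29 (T = Add(Add(-1, Add(3, 24)), 3) = Add(Add(-1, 27), 3) = Add(26, 3) = 29)
t = -12782 (t = Mul(77, Add(-71, -95)) = Mul(77, -166) = -12782)
Mul(Add(Mul(Function('P')(10, T), 23), 16672), Pow(Add(48561, t), -1)) = Mul(Add(Mul(29, 23), 16672), Pow(Add(48561, -12782), -1)) = Mul(Add(667, 16672), Pow(35779, -1)) = Mul(17339, Rational(1, 35779)) = Rational(17339, 35779)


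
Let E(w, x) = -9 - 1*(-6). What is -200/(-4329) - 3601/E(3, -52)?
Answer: 5196443/4329 ≈ 1200.4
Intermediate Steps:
E(w, x) = -3 (E(w, x) = -9 + 6 = -3)
-200/(-4329) - 3601/E(3, -52) = -200/(-4329) - 3601/(-3) = -200*(-1/4329) - 3601*(-1/3) = 200/4329 + 3601/3 = 5196443/4329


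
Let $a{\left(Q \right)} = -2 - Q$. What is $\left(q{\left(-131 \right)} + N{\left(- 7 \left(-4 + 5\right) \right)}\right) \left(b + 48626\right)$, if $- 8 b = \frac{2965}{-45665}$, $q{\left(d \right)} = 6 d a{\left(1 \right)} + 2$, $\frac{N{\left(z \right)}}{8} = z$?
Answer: $\frac{1023209469216}{9133} \approx 1.1203 \cdot 10^{8}$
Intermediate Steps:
$N{\left(z \right)} = 8 z$
$q{\left(d \right)} = 2 - 18 d$ ($q{\left(d \right)} = 6 d \left(-2 - 1\right) + 2 = 6 d \left(-3\right) + 2 = - 18 d + 2 = 2 - 18 d$)
$b = \frac{593}{73064}$ ($b = - \frac{2965 \frac{1}{-45665}}{8} = - \frac{2965 \left(- \frac{1}{45665}\right)}{8} = \left(- \frac{1}{8}\right) \left(- \frac{593}{9133}\right) = \frac{593}{73064} \approx 0.0081162$)
$\left(q{\left(-131 \right)} + N{\left(- 7 \left(-4 + 5\right) \right)}\right) \left(b + 48626\right) = \left(\left(2 - -2358\right) + 8 \left(- 7 \left(-4 + 5\right)\right)\right) \left(\frac{593}{73064} + 48626\right) = \left(\left(2 + 2358\right) + 8 \left(\left(-7\right) 1\right)\right) \frac{3552810657}{73064} = \left(2360 + 8 \left(-7\right)\right) \frac{3552810657}{73064} = \left(2360 - 56\right) \frac{3552810657}{73064} = 2304 \cdot \frac{3552810657}{73064} = \frac{1023209469216}{9133}$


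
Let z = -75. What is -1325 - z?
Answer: -1250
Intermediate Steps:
-1325 - z = -1325 - 1*(-75) = -1325 + 75 = -1250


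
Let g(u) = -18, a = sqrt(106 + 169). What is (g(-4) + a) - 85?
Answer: -103 + 5*sqrt(11) ≈ -86.417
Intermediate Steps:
a = 5*sqrt(11) (a = sqrt(275) = 5*sqrt(11) ≈ 16.583)
(g(-4) + a) - 85 = (-18 + 5*sqrt(11)) - 85 = -103 + 5*sqrt(11)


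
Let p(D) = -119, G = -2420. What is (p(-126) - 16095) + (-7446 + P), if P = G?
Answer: -26080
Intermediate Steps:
P = -2420
(p(-126) - 16095) + (-7446 + P) = (-119 - 16095) + (-7446 - 2420) = -16214 - 9866 = -26080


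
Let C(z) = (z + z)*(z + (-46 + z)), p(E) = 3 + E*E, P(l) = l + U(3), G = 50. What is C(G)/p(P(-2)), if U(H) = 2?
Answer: 1800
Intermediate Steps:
P(l) = 2 + l (P(l) = l + 2 = 2 + l)
p(E) = 3 + E²
C(z) = 2*z*(-46 + 2*z) (C(z) = (2*z)*(-46 + 2*z) = 2*z*(-46 + 2*z))
C(G)/p(P(-2)) = (4*50*(-23 + 50))/(3 + (2 - 2)²) = (4*50*27)/(3 + 0²) = 5400/(3 + 0) = 5400/3 = 5400*(⅓) = 1800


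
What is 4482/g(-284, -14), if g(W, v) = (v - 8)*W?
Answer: 2241/3124 ≈ 0.71735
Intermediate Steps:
g(W, v) = W*(-8 + v) (g(W, v) = (-8 + v)*W = W*(-8 + v))
4482/g(-284, -14) = 4482/((-284*(-8 - 14))) = 4482/((-284*(-22))) = 4482/6248 = 4482*(1/6248) = 2241/3124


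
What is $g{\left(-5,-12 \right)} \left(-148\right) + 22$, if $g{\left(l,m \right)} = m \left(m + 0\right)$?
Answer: $-21290$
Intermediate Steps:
$g{\left(l,m \right)} = m^{2}$ ($g{\left(l,m \right)} = m m = m^{2}$)
$g{\left(-5,-12 \right)} \left(-148\right) + 22 = \left(-12\right)^{2} \left(-148\right) + 22 = 144 \left(-148\right) + 22 = -21312 + 22 = -21290$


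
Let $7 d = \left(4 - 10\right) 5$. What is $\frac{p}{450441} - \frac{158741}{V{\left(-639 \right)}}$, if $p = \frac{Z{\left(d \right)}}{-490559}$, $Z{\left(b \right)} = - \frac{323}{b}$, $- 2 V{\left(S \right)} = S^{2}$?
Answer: $\frac{25982713524833839}{33416973478268370} \approx 0.77753$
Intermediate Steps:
$V{\left(S \right)} = - \frac{S^{2}}{2}$
$d = - \frac{30}{7}$ ($d = \frac{\left(4 - 10\right) 5}{7} = \frac{\left(-6\right) 5}{7} = \frac{1}{7} \left(-30\right) = - \frac{30}{7} \approx -4.2857$)
$p = - \frac{2261}{14716770}$ ($p = \frac{\left(-323\right) \frac{1}{- \frac{30}{7}}}{-490559} = \left(-323\right) \left(- \frac{7}{30}\right) \left(- \frac{1}{490559}\right) = \frac{2261}{30} \left(- \frac{1}{490559}\right) = - \frac{2261}{14716770} \approx -0.00015363$)
$\frac{p}{450441} - \frac{158741}{V{\left(-639 \right)}} = - \frac{2261}{14716770 \cdot 450441} - \frac{158741}{\left(- \frac{1}{2}\right) \left(-639\right)^{2}} = \left(- \frac{2261}{14716770}\right) \frac{1}{450441} - \frac{158741}{\left(- \frac{1}{2}\right) 408321} = - \frac{2261}{6629036595570} - \frac{158741}{- \frac{408321}{2}} = - \frac{2261}{6629036595570} - - \frac{317482}{408321} = - \frac{2261}{6629036595570} + \frac{317482}{408321} = \frac{25982713524833839}{33416973478268370}$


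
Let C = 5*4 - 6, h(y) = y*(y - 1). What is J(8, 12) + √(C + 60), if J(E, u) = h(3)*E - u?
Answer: 36 + √74 ≈ 44.602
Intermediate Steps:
h(y) = y*(-1 + y)
C = 14 (C = 20 - 6 = 14)
J(E, u) = -u + 6*E (J(E, u) = (3*(-1 + 3))*E - u = (3*2)*E - u = 6*E - u = -u + 6*E)
J(8, 12) + √(C + 60) = (-1*12 + 6*8) + √(14 + 60) = (-12 + 48) + √74 = 36 + √74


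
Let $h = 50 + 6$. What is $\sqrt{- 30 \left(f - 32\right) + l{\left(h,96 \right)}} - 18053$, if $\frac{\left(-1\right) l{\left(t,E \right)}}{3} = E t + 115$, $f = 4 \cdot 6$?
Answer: $-18053 + i \sqrt{16233} \approx -18053.0 + 127.41 i$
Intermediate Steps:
$h = 56$
$f = 24$
$l{\left(t,E \right)} = -345 - 3 E t$ ($l{\left(t,E \right)} = - 3 \left(E t + 115\right) = - 3 \left(115 + E t\right) = -345 - 3 E t$)
$\sqrt{- 30 \left(f - 32\right) + l{\left(h,96 \right)}} - 18053 = \sqrt{- 30 \left(24 - 32\right) - \left(345 + 288 \cdot 56\right)} - 18053 = \sqrt{\left(-30\right) \left(-8\right) - 16473} - 18053 = \sqrt{240 - 16473} - 18053 = \sqrt{-16233} - 18053 = i \sqrt{16233} - 18053 = -18053 + i \sqrt{16233}$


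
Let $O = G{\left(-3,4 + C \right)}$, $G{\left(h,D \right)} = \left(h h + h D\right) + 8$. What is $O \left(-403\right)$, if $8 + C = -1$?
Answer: $-12896$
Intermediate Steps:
$C = -9$ ($C = -8 - 1 = -9$)
$G{\left(h,D \right)} = 8 + h^{2} + D h$ ($G{\left(h,D \right)} = \left(h^{2} + D h\right) + 8 = 8 + h^{2} + D h$)
$O = 32$ ($O = 8 + \left(-3\right)^{2} + \left(4 - 9\right) \left(-3\right) = 8 + 9 - -15 = 8 + 9 + 15 = 32$)
$O \left(-403\right) = 32 \left(-403\right) = -12896$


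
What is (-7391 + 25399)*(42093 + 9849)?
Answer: 935371536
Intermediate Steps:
(-7391 + 25399)*(42093 + 9849) = 18008*51942 = 935371536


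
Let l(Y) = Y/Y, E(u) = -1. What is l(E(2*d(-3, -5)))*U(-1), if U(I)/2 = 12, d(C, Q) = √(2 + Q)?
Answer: 24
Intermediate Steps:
U(I) = 24 (U(I) = 2*12 = 24)
l(Y) = 1
l(E(2*d(-3, -5)))*U(-1) = 1*24 = 24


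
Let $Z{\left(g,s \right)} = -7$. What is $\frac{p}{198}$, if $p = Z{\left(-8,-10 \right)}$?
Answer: $- \frac{7}{198} \approx -0.035354$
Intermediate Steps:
$p = -7$
$\frac{p}{198} = - \frac{7}{198}$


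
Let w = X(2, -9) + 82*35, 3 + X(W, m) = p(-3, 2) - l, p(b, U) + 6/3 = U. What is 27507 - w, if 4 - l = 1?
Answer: 24643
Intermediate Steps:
p(b, U) = -2 + U
l = 3 (l = 4 - 1*1 = 4 - 1 = 3)
X(W, m) = -6 (X(W, m) = -3 + ((-2 + 2) - 1*3) = -3 + (0 - 3) = -3 - 3 = -6)
w = 2864 (w = -6 + 82*35 = -6 + 2870 = 2864)
27507 - w = 27507 - 1*2864 = 27507 - 2864 = 24643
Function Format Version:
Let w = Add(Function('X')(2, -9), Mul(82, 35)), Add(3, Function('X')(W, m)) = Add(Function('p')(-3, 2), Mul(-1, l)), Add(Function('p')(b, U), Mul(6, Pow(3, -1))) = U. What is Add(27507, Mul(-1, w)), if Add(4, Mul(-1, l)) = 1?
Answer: 24643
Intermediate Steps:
Function('p')(b, U) = Add(-2, U)
l = 3 (l = Add(4, Mul(-1, 1)) = Add(4, -1) = 3)
Function('X')(W, m) = -6 (Function('X')(W, m) = Add(-3, Add(Add(-2, 2), Mul(-1, 3))) = Add(-3, Add(0, -3)) = Add(-3, -3) = -6)
w = 2864 (w = Add(-6, Mul(82, 35)) = Add(-6, 2870) = 2864)
Add(27507, Mul(-1, w)) = Add(27507, Mul(-1, 2864)) = Add(27507, -2864) = 24643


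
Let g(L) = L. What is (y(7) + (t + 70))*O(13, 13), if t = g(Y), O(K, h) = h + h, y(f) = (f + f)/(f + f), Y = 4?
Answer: 1950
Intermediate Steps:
y(f) = 1 (y(f) = (2*f)/((2*f)) = (2*f)*(1/(2*f)) = 1)
O(K, h) = 2*h
t = 4
(y(7) + (t + 70))*O(13, 13) = (1 + (4 + 70))*(2*13) = (1 + 74)*26 = 75*26 = 1950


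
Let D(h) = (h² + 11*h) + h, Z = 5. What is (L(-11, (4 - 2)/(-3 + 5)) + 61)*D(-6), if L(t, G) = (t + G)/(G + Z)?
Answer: -2136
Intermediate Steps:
L(t, G) = (G + t)/(5 + G) (L(t, G) = (t + G)/(G + 5) = (G + t)/(5 + G))
D(h) = h² + 12*h
(L(-11, (4 - 2)/(-3 + 5)) + 61)*D(-6) = (((4 - 2)/(-3 + 5) - 11)/(5 + (4 - 2)/(-3 + 5)) + 61)*(-6*(12 - 6)) = ((2/2 - 11)/(5 + 2/2) + 61)*(-6*6) = ((2*(½) - 11)/(5 + 2*(½)) + 61)*(-36) = ((1 - 11)/(5 + 1) + 61)*(-36) = (-10/6 + 61)*(-36) = ((⅙)*(-10) + 61)*(-36) = (-5/3 + 61)*(-36) = (178/3)*(-36) = -2136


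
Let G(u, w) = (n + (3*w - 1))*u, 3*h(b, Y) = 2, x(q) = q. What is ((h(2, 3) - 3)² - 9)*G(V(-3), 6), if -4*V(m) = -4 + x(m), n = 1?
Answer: -112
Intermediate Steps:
h(b, Y) = ⅔ (h(b, Y) = (⅓)*2 = ⅔)
V(m) = 1 - m/4 (V(m) = -(-4 + m)/4 = 1 - m/4)
G(u, w) = 3*u*w (G(u, w) = (1 + (3*w - 1))*u = (1 + (-1 + 3*w))*u = (3*w)*u = 3*u*w)
((h(2, 3) - 3)² - 9)*G(V(-3), 6) = ((⅔ - 3)² - 9)*(3*(1 - ¼*(-3))*6) = ((-7/3)² - 9)*(3*(1 + ¾)*6) = (49/9 - 9)*(3*(7/4)*6) = -32/9*63/2 = -112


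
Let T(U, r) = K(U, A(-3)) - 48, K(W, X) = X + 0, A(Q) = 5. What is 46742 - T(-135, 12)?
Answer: 46785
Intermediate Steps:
K(W, X) = X
T(U, r) = -43 (T(U, r) = 5 - 48 = -43)
46742 - T(-135, 12) = 46742 - 1*(-43) = 46742 + 43 = 46785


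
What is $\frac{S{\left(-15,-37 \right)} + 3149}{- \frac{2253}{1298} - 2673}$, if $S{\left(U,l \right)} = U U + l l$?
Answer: $- \frac{2052138}{1157269} \approx -1.7733$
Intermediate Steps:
$S{\left(U,l \right)} = U^{2} + l^{2}$
$\frac{S{\left(-15,-37 \right)} + 3149}{- \frac{2253}{1298} - 2673} = \frac{\left(\left(-15\right)^{2} + \left(-37\right)^{2}\right) + 3149}{- \frac{2253}{1298} - 2673} = \frac{\left(225 + 1369\right) + 3149}{\left(-2253\right) \frac{1}{1298} - 2673} = \frac{1594 + 3149}{- \frac{2253}{1298} - 2673} = \frac{4743}{- \frac{3471807}{1298}} = 4743 \left(- \frac{1298}{3471807}\right) = - \frac{2052138}{1157269}$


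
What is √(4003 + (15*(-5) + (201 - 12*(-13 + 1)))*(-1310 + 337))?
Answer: I*√258707 ≈ 508.63*I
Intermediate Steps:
√(4003 + (15*(-5) + (201 - 12*(-13 + 1)))*(-1310 + 337)) = √(4003 + (-75 + (201 - 12*(-12)))*(-973)) = √(4003 + (-75 + (201 + 144))*(-973)) = √(4003 + (-75 + 345)*(-973)) = √(4003 + 270*(-973)) = √(4003 - 262710) = √(-258707) = I*√258707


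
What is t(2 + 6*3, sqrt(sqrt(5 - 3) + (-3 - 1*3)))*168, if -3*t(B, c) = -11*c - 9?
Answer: 504 + 616*sqrt(-6 + sqrt(2)) ≈ 504.0 + 1319.1*I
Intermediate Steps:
t(B, c) = 3 + 11*c/3 (t(B, c) = -(-11*c - 9)/3 = -(-9 - 11*c)/3 = 3 + 11*c/3)
t(2 + 6*3, sqrt(sqrt(5 - 3) + (-3 - 1*3)))*168 = (3 + 11*sqrt(sqrt(5 - 3) + (-3 - 1*3))/3)*168 = (3 + 11*sqrt(sqrt(2) + (-3 - 3))/3)*168 = (3 + 11*sqrt(sqrt(2) - 6)/3)*168 = (3 + 11*sqrt(-6 + sqrt(2))/3)*168 = 504 + 616*sqrt(-6 + sqrt(2))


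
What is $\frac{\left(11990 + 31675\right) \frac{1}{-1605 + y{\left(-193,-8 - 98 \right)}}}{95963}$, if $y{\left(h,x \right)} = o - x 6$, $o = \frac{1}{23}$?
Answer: $- \frac{1004295}{2138631418} \approx -0.0004696$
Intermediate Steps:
$o = \frac{1}{23} \approx 0.043478$
$y{\left(h,x \right)} = \frac{1}{23} - 6 x$ ($y{\left(h,x \right)} = \frac{1}{23} - x 6 = \frac{1}{23} - 6 x$)
$\frac{\left(11990 + 31675\right) \frac{1}{-1605 + y{\left(-193,-8 - 98 \right)}}}{95963} = \frac{\left(11990 + 31675\right) \frac{1}{-1605 - \left(- \frac{1}{23} + 6 \left(-8 - 98\right)\right)}}{95963} = \frac{43665}{-1605 - \left(- \frac{1}{23} + 6 \left(-8 - 98\right)\right)} \frac{1}{95963} = \frac{43665}{-1605 + \left(\frac{1}{23} - -636\right)} \frac{1}{95963} = \frac{43665}{-1605 + \left(\frac{1}{23} + 636\right)} \frac{1}{95963} = \frac{43665}{-1605 + \frac{14629}{23}} \cdot \frac{1}{95963} = \frac{43665}{- \frac{22286}{23}} \cdot \frac{1}{95963} = 43665 \left(- \frac{23}{22286}\right) \frac{1}{95963} = \left(- \frac{1004295}{22286}\right) \frac{1}{95963} = - \frac{1004295}{2138631418}$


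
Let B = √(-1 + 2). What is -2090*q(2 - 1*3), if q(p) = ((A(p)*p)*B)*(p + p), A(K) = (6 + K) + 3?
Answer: -33440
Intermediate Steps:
A(K) = 9 + K
B = 1 (B = √1 = 1)
q(p) = 2*p²*(9 + p) (q(p) = (((9 + p)*p)*1)*(p + p) = ((p*(9 + p))*1)*(2*p) = (p*(9 + p))*(2*p) = 2*p²*(9 + p))
-2090*q(2 - 1*3) = -4180*(2 - 1*3)²*(9 + (2 - 1*3)) = -4180*(2 - 3)²*(9 + (2 - 3)) = -4180*(-1)²*(9 - 1) = -4180*8 = -2090*16 = -33440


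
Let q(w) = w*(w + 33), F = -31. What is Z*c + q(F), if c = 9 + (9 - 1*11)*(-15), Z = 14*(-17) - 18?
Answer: -10046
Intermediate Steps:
q(w) = w*(33 + w)
Z = -256 (Z = -238 - 18 = -256)
c = 39 (c = 9 + (9 - 11)*(-15) = 9 - 2*(-15) = 9 + 30 = 39)
Z*c + q(F) = -256*39 - 31*(33 - 31) = -9984 - 31*2 = -9984 - 62 = -10046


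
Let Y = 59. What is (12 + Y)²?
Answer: 5041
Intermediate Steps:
(12 + Y)² = (12 + 59)² = 71² = 5041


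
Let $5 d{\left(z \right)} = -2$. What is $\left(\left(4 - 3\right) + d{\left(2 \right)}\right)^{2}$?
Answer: $\frac{9}{25} \approx 0.36$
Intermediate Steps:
$d{\left(z \right)} = - \frac{2}{5}$ ($d{\left(z \right)} = \frac{1}{5} \left(-2\right) = - \frac{2}{5}$)
$\left(\left(4 - 3\right) + d{\left(2 \right)}\right)^{2} = \left(\left(4 - 3\right) - \frac{2}{5}\right)^{2} = \left(1 - \frac{2}{5}\right)^{2} = \left(\frac{3}{5}\right)^{2} = \frac{9}{25}$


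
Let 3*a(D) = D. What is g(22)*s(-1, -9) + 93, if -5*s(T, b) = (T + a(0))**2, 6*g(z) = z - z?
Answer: 93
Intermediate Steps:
a(D) = D/3
g(z) = 0 (g(z) = (z - z)/6 = (1/6)*0 = 0)
s(T, b) = -T**2/5 (s(T, b) = -(T + (1/3)*0)**2/5 = -(T + 0)**2/5 = -T**2/5)
g(22)*s(-1, -9) + 93 = 0*(-1/5*(-1)**2) + 93 = 0*(-1/5*1) + 93 = 0*(-1/5) + 93 = 0 + 93 = 93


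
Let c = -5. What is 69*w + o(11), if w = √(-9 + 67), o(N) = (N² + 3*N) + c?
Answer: 149 + 69*√58 ≈ 674.49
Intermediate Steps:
o(N) = -5 + N² + 3*N (o(N) = (N² + 3*N) - 5 = -5 + N² + 3*N)
w = √58 ≈ 7.6158
69*w + o(11) = 69*√58 + (-5 + 11² + 3*11) = 69*√58 + (-5 + 121 + 33) = 69*√58 + 149 = 149 + 69*√58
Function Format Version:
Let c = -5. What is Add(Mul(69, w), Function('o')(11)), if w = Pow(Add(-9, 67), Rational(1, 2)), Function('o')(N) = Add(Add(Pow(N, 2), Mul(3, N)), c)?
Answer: Add(149, Mul(69, Pow(58, Rational(1, 2)))) ≈ 674.49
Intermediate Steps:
Function('o')(N) = Add(-5, Pow(N, 2), Mul(3, N)) (Function('o')(N) = Add(Add(Pow(N, 2), Mul(3, N)), -5) = Add(-5, Pow(N, 2), Mul(3, N)))
w = Pow(58, Rational(1, 2)) ≈ 7.6158
Add(Mul(69, w), Function('o')(11)) = Add(Mul(69, Pow(58, Rational(1, 2))), Add(-5, Pow(11, 2), Mul(3, 11))) = Add(Mul(69, Pow(58, Rational(1, 2))), Add(-5, 121, 33)) = Add(Mul(69, Pow(58, Rational(1, 2))), 149) = Add(149, Mul(69, Pow(58, Rational(1, 2))))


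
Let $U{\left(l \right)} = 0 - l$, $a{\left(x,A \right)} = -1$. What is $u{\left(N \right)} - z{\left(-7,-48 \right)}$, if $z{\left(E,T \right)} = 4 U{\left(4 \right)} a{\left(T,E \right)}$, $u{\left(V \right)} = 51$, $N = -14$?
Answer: $35$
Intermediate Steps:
$U{\left(l \right)} = - l$
$z{\left(E,T \right)} = 16$ ($z{\left(E,T \right)} = 4 \left(\left(-1\right) 4\right) \left(-1\right) = 4 \left(-4\right) \left(-1\right) = \left(-16\right) \left(-1\right) = 16$)
$u{\left(N \right)} - z{\left(-7,-48 \right)} = 51 - 16 = 35$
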